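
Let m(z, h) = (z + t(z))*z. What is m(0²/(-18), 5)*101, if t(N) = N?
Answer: 0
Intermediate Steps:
m(z, h) = 2*z² (m(z, h) = (z + z)*z = (2*z)*z = 2*z²)
m(0²/(-18), 5)*101 = (2*(0²/(-18))²)*101 = (2*(0*(-1/18))²)*101 = (2*0²)*101 = (2*0)*101 = 0*101 = 0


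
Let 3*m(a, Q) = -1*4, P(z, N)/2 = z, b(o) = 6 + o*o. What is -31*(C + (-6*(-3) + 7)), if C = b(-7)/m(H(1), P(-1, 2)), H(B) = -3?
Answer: 2015/4 ≈ 503.75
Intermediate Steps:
b(o) = 6 + o**2
P(z, N) = 2*z
m(a, Q) = -4/3 (m(a, Q) = (-1*4)/3 = (1/3)*(-4) = -4/3)
C = -165/4 (C = (6 + (-7)**2)/(-4/3) = (6 + 49)*(-3/4) = 55*(-3/4) = -165/4 ≈ -41.250)
-31*(C + (-6*(-3) + 7)) = -31*(-165/4 + (-6*(-3) + 7)) = -31*(-165/4 + (18 + 7)) = -31*(-165/4 + 25) = -31*(-65/4) = 2015/4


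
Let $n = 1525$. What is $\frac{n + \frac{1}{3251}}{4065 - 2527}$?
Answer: $\frac{2478888}{2500019} \approx 0.99155$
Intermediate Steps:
$\frac{n + \frac{1}{3251}}{4065 - 2527} = \frac{1525 + \frac{1}{3251}}{4065 - 2527} = \frac{1525 + \frac{1}{3251}}{1538} = \frac{4957776}{3251} \cdot \frac{1}{1538} = \frac{2478888}{2500019}$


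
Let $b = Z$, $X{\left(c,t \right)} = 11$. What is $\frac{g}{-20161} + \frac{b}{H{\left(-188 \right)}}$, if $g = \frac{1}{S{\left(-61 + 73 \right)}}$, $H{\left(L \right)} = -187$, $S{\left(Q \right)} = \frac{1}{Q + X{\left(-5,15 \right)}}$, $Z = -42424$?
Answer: $\frac{855305963}{3770107} \approx 226.87$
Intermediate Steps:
$b = -42424$
$S{\left(Q \right)} = \frac{1}{11 + Q}$ ($S{\left(Q \right)} = \frac{1}{Q + 11} = \frac{1}{11 + Q}$)
$g = 23$ ($g = \frac{1}{\frac{1}{11 + \left(-61 + 73\right)}} = \frac{1}{\frac{1}{11 + 12}} = \frac{1}{\frac{1}{23}} = 23$)
$\frac{g}{-20161} + \frac{b}{H{\left(-188 \right)}} = \frac{23}{-20161} - \frac{42424}{-187} = 23 \left(- \frac{1}{20161}\right) - - \frac{42424}{187} = - \frac{23}{20161} + \frac{42424}{187} = \frac{855305963}{3770107}$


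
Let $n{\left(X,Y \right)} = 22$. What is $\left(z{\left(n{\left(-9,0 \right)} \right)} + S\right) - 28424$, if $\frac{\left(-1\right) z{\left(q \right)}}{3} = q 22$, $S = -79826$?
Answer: $-109702$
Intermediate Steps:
$z{\left(q \right)} = - 66 q$ ($z{\left(q \right)} = - 3 q 22 = - 3 \cdot 22 q = - 66 q$)
$\left(z{\left(n{\left(-9,0 \right)} \right)} + S\right) - 28424 = \left(\left(-66\right) 22 - 79826\right) - 28424 = \left(-1452 - 79826\right) - 28424 = -81278 - 28424 = -109702$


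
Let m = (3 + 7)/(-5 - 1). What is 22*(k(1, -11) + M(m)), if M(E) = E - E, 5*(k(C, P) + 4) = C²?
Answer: -418/5 ≈ -83.600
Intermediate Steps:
k(C, P) = -4 + C²/5
m = -5/3 (m = 10/(-6) = 10*(-⅙) = -5/3 ≈ -1.6667)
M(E) = 0
22*(k(1, -11) + M(m)) = 22*((-4 + (⅕)*1²) + 0) = 22*((-4 + (⅕)*1) + 0) = 22*((-4 + ⅕) + 0) = 22*(-19/5 + 0) = 22*(-19/5) = -418/5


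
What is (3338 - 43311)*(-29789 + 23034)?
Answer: 270017615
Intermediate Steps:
(3338 - 43311)*(-29789 + 23034) = -39973*(-6755) = 270017615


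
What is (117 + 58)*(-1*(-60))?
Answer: 10500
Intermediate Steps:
(117 + 58)*(-1*(-60)) = 175*60 = 10500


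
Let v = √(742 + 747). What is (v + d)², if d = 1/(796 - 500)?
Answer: 130460225/87616 + √1489/148 ≈ 1489.3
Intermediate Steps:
d = 1/296 ≈ 0.0033784
v = √1489 ≈ 38.588
(v + d)² = (√1489 + 1/296)² = (1/296 + √1489)²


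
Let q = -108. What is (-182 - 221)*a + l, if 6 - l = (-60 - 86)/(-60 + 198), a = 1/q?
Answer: 26801/2484 ≈ 10.789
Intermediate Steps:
a = -1/108 (a = 1/(-108) = -1/108 ≈ -0.0092593)
l = 487/69 (l = 6 - (-60 - 86)/(-60 + 198) = 6 - (-146)/138 = 6 - 1*(-73/69) = 6 + 73/69 = 487/69 ≈ 7.0580)
(-182 - 221)*a + l = (-182 - 221)*(-1/108) + 487/69 = -403*(-1/108) + 487/69 = 403/108 + 487/69 = 26801/2484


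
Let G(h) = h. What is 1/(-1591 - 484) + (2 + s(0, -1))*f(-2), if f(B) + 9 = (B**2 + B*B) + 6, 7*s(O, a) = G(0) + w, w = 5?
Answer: 197118/14525 ≈ 13.571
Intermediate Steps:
s(O, a) = 5/7 (s(O, a) = (0 + 5)/7 = (1/7)*5 = 5/7)
f(B) = -3 + 2*B**2 (f(B) = -9 + ((B**2 + B*B) + 6) = -9 + ((B**2 + B**2) + 6) = -9 + (2*B**2 + 6) = -9 + (6 + 2*B**2) = -3 + 2*B**2)
1/(-1591 - 484) + (2 + s(0, -1))*f(-2) = 1/(-1591 - 484) + (2 + 5/7)*(-3 + 2*(-2)**2) = 1/(-2075) + 19*(-3 + 2*4)/7 = -1/2075 + 19*(-3 + 8)/7 = -1/2075 + (19/7)*5 = -1/2075 + 95/7 = 197118/14525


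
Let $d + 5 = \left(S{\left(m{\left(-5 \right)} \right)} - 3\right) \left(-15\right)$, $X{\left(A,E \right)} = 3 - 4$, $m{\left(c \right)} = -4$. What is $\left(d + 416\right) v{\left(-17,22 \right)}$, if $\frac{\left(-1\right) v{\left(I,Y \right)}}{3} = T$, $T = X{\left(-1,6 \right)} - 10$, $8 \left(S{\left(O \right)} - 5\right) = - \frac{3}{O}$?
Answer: $\frac{400851}{32} \approx 12527.0$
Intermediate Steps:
$X{\left(A,E \right)} = -1$ ($X{\left(A,E \right)} = 3 - 4 = -1$)
$S{\left(O \right)} = 5 - \frac{3}{8 O}$ ($S{\left(O \right)} = 5 + \frac{\left(-3\right) \frac{1}{O}}{8} = 5 - \frac{3}{8 O}$)
$T = -11$ ($T = -1 - 10 = -11$)
$v{\left(I,Y \right)} = 33$ ($v{\left(I,Y \right)} = \left(-3\right) \left(-11\right) = 33$)
$d = - \frac{1165}{32}$ ($d = -5 + \left(\left(5 - \frac{3}{8 \left(-4\right)}\right) - 3\right) \left(-15\right) = -5 + \left(\left(5 - - \frac{3}{32}\right) - 3\right) \left(-15\right) = -5 + \left(\left(5 + \frac{3}{32}\right) - 3\right) \left(-15\right) = -5 + \left(\frac{163}{32} - 3\right) \left(-15\right) = -5 + \frac{67}{32} \left(-15\right) = -5 - \frac{1005}{32} = - \frac{1165}{32} \approx -36.406$)
$\left(d + 416\right) v{\left(-17,22 \right)} = \left(- \frac{1165}{32} + 416\right) 33 = \frac{12147}{32} \cdot 33 = \frac{400851}{32}$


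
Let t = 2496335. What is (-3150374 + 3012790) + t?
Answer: 2358751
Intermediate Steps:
(-3150374 + 3012790) + t = (-3150374 + 3012790) + 2496335 = -137584 + 2496335 = 2358751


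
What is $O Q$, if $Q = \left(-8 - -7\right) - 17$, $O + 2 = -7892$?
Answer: $142092$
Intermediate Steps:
$O = -7894$ ($O = -2 - 7892 = -7894$)
$Q = -18$ ($Q = \left(-8 + 7\right) - 17 = -1 - 17 = -18$)
$O Q = \left(-7894\right) \left(-18\right) = 142092$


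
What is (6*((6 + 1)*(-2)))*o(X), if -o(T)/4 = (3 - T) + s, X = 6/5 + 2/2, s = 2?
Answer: 4704/5 ≈ 940.80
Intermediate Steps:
X = 11/5 (X = 6*(⅕) + 2*(½) = 6/5 + 1 = 11/5 ≈ 2.2000)
o(T) = -20 + 4*T (o(T) = -4*((3 - T) + 2) = -4*(5 - T) = -20 + 4*T)
(6*((6 + 1)*(-2)))*o(X) = (6*((6 + 1)*(-2)))*(-20 + 4*(11/5)) = (6*(7*(-2)))*(-20 + 44/5) = (6*(-14))*(-56/5) = -84*(-56/5) = 4704/5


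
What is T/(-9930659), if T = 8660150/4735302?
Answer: -4330075/23512334712009 ≈ -1.8416e-7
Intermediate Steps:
T = 4330075/2367651 (T = 8660150*(1/4735302) = 4330075/2367651 ≈ 1.8288)
T/(-9930659) = (4330075/2367651)/(-9930659) = (4330075/2367651)*(-1/9930659) = -4330075/23512334712009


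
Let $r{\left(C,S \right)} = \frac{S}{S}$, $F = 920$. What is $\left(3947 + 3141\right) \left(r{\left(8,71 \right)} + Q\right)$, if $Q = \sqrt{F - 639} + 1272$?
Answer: $9023024 + 7088 \sqrt{281} \approx 9.1418 \cdot 10^{6}$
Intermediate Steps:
$r{\left(C,S \right)} = 1$
$Q = 1272 + \sqrt{281}$ ($Q = \sqrt{920 - 639} + 1272 = \sqrt{281} + 1272 = 1272 + \sqrt{281} \approx 1288.8$)
$\left(3947 + 3141\right) \left(r{\left(8,71 \right)} + Q\right) = \left(3947 + 3141\right) \left(1 + \left(1272 + \sqrt{281}\right)\right) = 7088 \left(1273 + \sqrt{281}\right) = 9023024 + 7088 \sqrt{281}$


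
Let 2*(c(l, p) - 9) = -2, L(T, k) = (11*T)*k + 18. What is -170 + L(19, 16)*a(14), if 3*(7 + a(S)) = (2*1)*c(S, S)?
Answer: -17320/3 ≈ -5773.3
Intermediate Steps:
L(T, k) = 18 + 11*T*k (L(T, k) = 11*T*k + 18 = 18 + 11*T*k)
c(l, p) = 8 (c(l, p) = 9 + (½)*(-2) = 9 - 1 = 8)
a(S) = -5/3 (a(S) = -7 + ((2*1)*8)/3 = -7 + (2*8)/3 = -7 + (⅓)*16 = -7 + 16/3 = -5/3)
-170 + L(19, 16)*a(14) = -170 + (18 + 11*19*16)*(-5/3) = -170 + (18 + 3344)*(-5/3) = -170 + 3362*(-5/3) = -170 - 16810/3 = -17320/3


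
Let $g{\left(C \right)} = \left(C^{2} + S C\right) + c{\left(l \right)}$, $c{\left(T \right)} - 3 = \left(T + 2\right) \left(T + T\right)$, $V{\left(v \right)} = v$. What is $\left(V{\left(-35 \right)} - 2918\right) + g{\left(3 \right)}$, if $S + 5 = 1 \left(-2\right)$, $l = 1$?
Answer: $-2956$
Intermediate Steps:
$c{\left(T \right)} = 3 + 2 T \left(2 + T\right)$ ($c{\left(T \right)} = 3 + \left(T + 2\right) \left(T + T\right) = 3 + \left(2 + T\right) 2 T = 3 + 2 T \left(2 + T\right)$)
$S = -7$ ($S = -5 + 1 \left(-2\right) = -5 - 2 = -7$)
$g{\left(C \right)} = 9 + C^{2} - 7 C$ ($g{\left(C \right)} = \left(C^{2} - 7 C\right) + \left(3 + 2 \cdot 1^{2} + 4 \cdot 1\right) = \left(C^{2} - 7 C\right) + \left(3 + 2 \cdot 1 + 4\right) = \left(C^{2} - 7 C\right) + \left(3 + 2 + 4\right) = \left(C^{2} - 7 C\right) + 9 = 9 + C^{2} - 7 C$)
$\left(V{\left(-35 \right)} - 2918\right) + g{\left(3 \right)} = \left(-35 - 2918\right) + \left(9 + 3^{2} - 21\right) = -2953 + \left(9 + 9 - 21\right) = -2953 - 3 = -2956$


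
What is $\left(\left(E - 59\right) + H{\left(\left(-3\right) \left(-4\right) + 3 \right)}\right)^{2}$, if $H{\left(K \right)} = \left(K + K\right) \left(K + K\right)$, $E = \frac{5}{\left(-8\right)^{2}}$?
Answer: $\frac{2897561241}{4096} \approx 7.0741 \cdot 10^{5}$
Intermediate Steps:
$E = \frac{5}{64} \approx 0.078125$
$H{\left(K \right)} = 4 K^{2}$ ($H{\left(K \right)} = 2 K 2 K = 4 K^{2}$)
$\left(\left(E - 59\right) + H{\left(\left(-3\right) \left(-4\right) + 3 \right)}\right)^{2} = \left(\left(\frac{5}{64} - 59\right) + 4 \left(\left(-3\right) \left(-4\right) + 3\right)^{2}\right)^{2} = \left(- \frac{3771}{64} + 4 \left(12 + 3\right)^{2}\right)^{2} = \left(- \frac{3771}{64} + 4 \cdot 15^{2}\right)^{2} = \left(- \frac{3771}{64} + 4 \cdot 225\right)^{2} = \left(- \frac{3771}{64} + 900\right)^{2} = \left(\frac{53829}{64}\right)^{2} = \frac{2897561241}{4096}$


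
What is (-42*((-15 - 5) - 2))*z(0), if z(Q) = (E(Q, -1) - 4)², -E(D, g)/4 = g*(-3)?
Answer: 236544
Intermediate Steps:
E(D, g) = 12*g (E(D, g) = -4*g*(-3) = -(-12)*g = 12*g)
z(Q) = 256 (z(Q) = (12*(-1) - 4)² = (-12 - 4)² = (-16)² = 256)
(-42*((-15 - 5) - 2))*z(0) = -42*((-15 - 5) - 2)*256 = -42*(-20 - 2)*256 = -42*(-22)*256 = 924*256 = 236544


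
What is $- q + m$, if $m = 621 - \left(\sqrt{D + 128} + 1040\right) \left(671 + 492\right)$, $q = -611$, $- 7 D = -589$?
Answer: $-1208288 - \frac{3489 \sqrt{1155}}{7} \approx -1.2252 \cdot 10^{6}$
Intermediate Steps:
$D = \frac{589}{7}$ ($D = \left(- \frac{1}{7}\right) \left(-589\right) = \frac{589}{7} \approx 84.143$)
$m = -1208899 - \frac{3489 \sqrt{1155}}{7}$ ($m = 621 - \left(\sqrt{\frac{589}{7} + 128} + 1040\right) \left(671 + 492\right) = 621 - \left(\sqrt{\frac{1485}{7}} + 1040\right) 1163 = 621 - \left(\frac{3 \sqrt{1155}}{7} + 1040\right) 1163 = 621 - \left(1040 + \frac{3 \sqrt{1155}}{7}\right) 1163 = 621 - \left(1209520 + \frac{3489 \sqrt{1155}}{7}\right) = -1208899 - \frac{3489 \sqrt{1155}}{7} \approx -1.2258 \cdot 10^{6}$)
$- q + m = \left(-1\right) \left(-611\right) - \left(1208899 + \frac{3489 \sqrt{1155}}{7}\right) = 611 - \left(1208899 + \frac{3489 \sqrt{1155}}{7}\right) = -1208288 - \frac{3489 \sqrt{1155}}{7}$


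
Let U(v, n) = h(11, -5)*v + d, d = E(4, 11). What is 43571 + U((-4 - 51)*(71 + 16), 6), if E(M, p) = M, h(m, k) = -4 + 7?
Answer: 29220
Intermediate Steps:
h(m, k) = 3
d = 4
U(v, n) = 4 + 3*v (U(v, n) = 3*v + 4 = 4 + 3*v)
43571 + U((-4 - 51)*(71 + 16), 6) = 43571 + (4 + 3*((-4 - 51)*(71 + 16))) = 43571 + (4 + 3*(-55*87)) = 43571 + (4 + 3*(-4785)) = 43571 + (4 - 14355) = 43571 - 14351 = 29220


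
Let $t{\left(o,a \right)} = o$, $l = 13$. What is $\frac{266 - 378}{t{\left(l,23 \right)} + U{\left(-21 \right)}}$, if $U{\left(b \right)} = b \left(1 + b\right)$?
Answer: $- \frac{112}{433} \approx -0.25866$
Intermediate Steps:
$\frac{266 - 378}{t{\left(l,23 \right)} + U{\left(-21 \right)}} = \frac{266 - 378}{13 - 21 \left(1 - 21\right)} = - \frac{112}{13 - -420} = - \frac{112}{13 + 420} = - \frac{112}{433}$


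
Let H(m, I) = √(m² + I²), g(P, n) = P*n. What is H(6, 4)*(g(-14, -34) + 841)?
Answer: 2634*√13 ≈ 9497.0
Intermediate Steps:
H(m, I) = √(I² + m²)
H(6, 4)*(g(-14, -34) + 841) = √(4² + 6²)*(-14*(-34) + 841) = √(16 + 36)*(476 + 841) = √52*1317 = (2*√13)*1317 = 2634*√13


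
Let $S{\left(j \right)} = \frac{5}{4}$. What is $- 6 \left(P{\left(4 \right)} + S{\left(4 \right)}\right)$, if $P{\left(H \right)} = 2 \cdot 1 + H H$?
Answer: $- \frac{231}{2} \approx -115.5$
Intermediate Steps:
$S{\left(j \right)} = \frac{5}{4}$ ($S{\left(j \right)} = 5 \cdot \frac{1}{4} = \frac{5}{4}$)
$P{\left(H \right)} = 2 + H^{2}$
$- 6 \left(P{\left(4 \right)} + S{\left(4 \right)}\right) = - 6 \left(\left(2 + 4^{2}\right) + \frac{5}{4}\right) = - 6 \left(\left(2 + 16\right) + \frac{5}{4}\right) = - 6 \left(18 + \frac{5}{4}\right) = \left(-6\right) \frac{77}{4} = - \frac{231}{2}$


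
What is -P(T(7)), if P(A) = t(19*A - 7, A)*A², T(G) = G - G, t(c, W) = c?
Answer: 0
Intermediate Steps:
T(G) = 0
P(A) = A²*(-7 + 19*A) (P(A) = (19*A - 7)*A² = (-7 + 19*A)*A² = A²*(-7 + 19*A))
-P(T(7)) = -0²*(-7 + 19*0) = -0*(-7 + 0) = -0*(-7) = -1*0 = 0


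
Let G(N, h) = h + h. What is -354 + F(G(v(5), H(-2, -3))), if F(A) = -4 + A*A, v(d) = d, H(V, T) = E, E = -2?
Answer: -342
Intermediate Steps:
H(V, T) = -2
G(N, h) = 2*h
F(A) = -4 + A**2
-354 + F(G(v(5), H(-2, -3))) = -354 + (-4 + (2*(-2))**2) = -354 + (-4 + (-4)**2) = -354 + (-4 + 16) = -354 + 12 = -342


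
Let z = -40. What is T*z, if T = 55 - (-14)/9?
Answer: -20360/9 ≈ -2262.2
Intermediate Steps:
T = 509/9 (T = 55 - (-14)/9 = 55 - 1*(-14/9) = 55 + 14/9 = 509/9 ≈ 56.556)
T*z = (509/9)*(-40) = -20360/9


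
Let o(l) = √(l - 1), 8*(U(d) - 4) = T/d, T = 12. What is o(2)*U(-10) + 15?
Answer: 377/20 ≈ 18.850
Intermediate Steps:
U(d) = 4 + 3/(2*d) (U(d) = 4 + (12/d)/8 = 4 + 3/(2*d))
o(l) = √(-1 + l)
o(2)*U(-10) + 15 = √(-1 + 2)*(4 + (3/2)/(-10)) + 15 = √1*(4 + (3/2)*(-⅒)) + 15 = 1*(4 - 3/20) + 15 = 1*(77/20) + 15 = 77/20 + 15 = 377/20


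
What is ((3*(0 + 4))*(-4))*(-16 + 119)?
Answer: -4944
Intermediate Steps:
((3*(0 + 4))*(-4))*(-16 + 119) = ((3*4)*(-4))*103 = (12*(-4))*103 = -48*103 = -4944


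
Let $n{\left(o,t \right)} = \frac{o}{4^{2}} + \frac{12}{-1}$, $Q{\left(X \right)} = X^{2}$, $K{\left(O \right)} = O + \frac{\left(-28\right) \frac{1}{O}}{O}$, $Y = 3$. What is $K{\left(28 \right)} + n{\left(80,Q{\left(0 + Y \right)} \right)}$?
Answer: $\frac{587}{28} \approx 20.964$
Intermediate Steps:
$K{\left(O \right)} = O - \frac{28}{O^{2}}$
$n{\left(o,t \right)} = -12 + \frac{o}{16}$ ($n{\left(o,t \right)} = \frac{o}{16} + 12 \left(-1\right) = o \frac{1}{16} - 12 = \frac{o}{16} - 12 = -12 + \frac{o}{16}$)
$K{\left(28 \right)} + n{\left(80,Q{\left(0 + Y \right)} \right)} = \left(28 - \frac{28}{784}\right) + \left(-12 + \frac{1}{16} \cdot 80\right) = \left(28 - \frac{1}{28}\right) + \left(-12 + 5\right) = \left(28 - \frac{1}{28}\right) - 7 = \frac{783}{28} - 7 = \frac{587}{28}$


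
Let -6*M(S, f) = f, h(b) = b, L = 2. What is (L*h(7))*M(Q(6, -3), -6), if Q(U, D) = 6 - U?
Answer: 14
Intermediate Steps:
M(S, f) = -f/6
(L*h(7))*M(Q(6, -3), -6) = (2*7)*(-⅙*(-6)) = 14*1 = 14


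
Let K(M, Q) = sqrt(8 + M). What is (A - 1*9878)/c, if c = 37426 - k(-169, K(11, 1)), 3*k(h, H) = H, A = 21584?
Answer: 3942978804/12606349265 + 35118*sqrt(19)/12606349265 ≈ 0.31279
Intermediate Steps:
k(h, H) = H/3
c = 37426 - sqrt(19)/3 (c = 37426 - sqrt(8 + 11)/3 = 37426 - sqrt(19)/3 ≈ 37425.)
(A - 1*9878)/c = (21584 - 1*9878)/(37426 - sqrt(19)/3) = (21584 - 9878)/(37426 - sqrt(19)/3) = 11706/(37426 - sqrt(19)/3)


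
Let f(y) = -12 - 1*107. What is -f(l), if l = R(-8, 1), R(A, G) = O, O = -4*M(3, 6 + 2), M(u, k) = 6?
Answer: 119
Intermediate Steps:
O = -24 (O = -4*6 = -24)
R(A, G) = -24
l = -24
f(y) = -119 (f(y) = -12 - 107 = -119)
-f(l) = -1*(-119) = 119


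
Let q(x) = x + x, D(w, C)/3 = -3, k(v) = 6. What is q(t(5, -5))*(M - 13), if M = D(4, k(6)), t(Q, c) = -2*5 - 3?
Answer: 572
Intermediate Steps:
t(Q, c) = -13 (t(Q, c) = -10 - 3 = -13)
D(w, C) = -9 (D(w, C) = 3*(-3) = -9)
q(x) = 2*x
M = -9
q(t(5, -5))*(M - 13) = (2*(-13))*(-9 - 13) = -26*(-22) = 572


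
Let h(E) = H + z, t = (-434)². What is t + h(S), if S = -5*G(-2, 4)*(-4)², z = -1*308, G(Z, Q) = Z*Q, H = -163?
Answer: 187885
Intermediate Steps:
G(Z, Q) = Q*Z
z = -308
S = 640 (S = -20*(-2)*(-4)² = -5*(-8)*16 = 40*16 = 640)
t = 188356
h(E) = -471 (h(E) = -163 - 308 = -471)
t + h(S) = 188356 - 471 = 187885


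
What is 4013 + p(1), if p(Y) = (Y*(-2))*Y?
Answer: 4011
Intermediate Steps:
p(Y) = -2*Y² (p(Y) = (-2*Y)*Y = -2*Y²)
4013 + p(1) = 4013 - 2*1² = 4013 - 2*1 = 4013 - 2 = 4011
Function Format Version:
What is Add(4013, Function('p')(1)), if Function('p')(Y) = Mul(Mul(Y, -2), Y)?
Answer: 4011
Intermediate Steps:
Function('p')(Y) = Mul(-2, Pow(Y, 2)) (Function('p')(Y) = Mul(Mul(-2, Y), Y) = Mul(-2, Pow(Y, 2)))
Add(4013, Function('p')(1)) = Add(4013, Mul(-2, Pow(1, 2))) = Add(4013, Mul(-2, 1)) = Add(4013, -2) = 4011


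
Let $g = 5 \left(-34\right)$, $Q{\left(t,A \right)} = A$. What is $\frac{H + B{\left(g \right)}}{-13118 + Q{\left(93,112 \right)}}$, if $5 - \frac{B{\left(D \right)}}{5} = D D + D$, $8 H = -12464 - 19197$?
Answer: $\frac{1180661}{104048} \approx 11.347$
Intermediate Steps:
$H = - \frac{31661}{8}$ ($H = \frac{-12464 - 19197}{8} = \frac{1}{8} \left(-31661\right) = - \frac{31661}{8} \approx -3957.6$)
$g = -170$
$B{\left(D \right)} = 25 - 5 D - 5 D^{2}$ ($B{\left(D \right)} = 25 - 5 \left(D D + D\right) = 25 - 5 \left(D^{2} + D\right) = 25 - 5 \left(D + D^{2}\right) = 25 - \left(5 D + 5 D^{2}\right) = 25 - 5 D - 5 D^{2}$)
$\frac{H + B{\left(g \right)}}{-13118 + Q{\left(93,112 \right)}} = \frac{- \frac{31661}{8} - \left(-875 + 144500\right)}{-13118 + 112} = \frac{- \frac{31661}{8} + \left(25 + 850 - 144500\right)}{-13006} = \left(- \frac{31661}{8} + \left(25 + 850 - 144500\right)\right) \left(- \frac{1}{13006}\right) = \left(- \frac{31661}{8} - 143625\right) \left(- \frac{1}{13006}\right) = \left(- \frac{1180661}{8}\right) \left(- \frac{1}{13006}\right) = \frac{1180661}{104048}$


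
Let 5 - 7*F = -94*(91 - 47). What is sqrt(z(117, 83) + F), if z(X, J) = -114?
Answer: sqrt(23401)/7 ≈ 21.853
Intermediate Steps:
F = 4141/7 (F = 5/7 - (-94)*(91 - 47)/7 = 5/7 - (-94)*44/7 = 5/7 - 1/7*(-4136) = 5/7 + 4136/7 = 4141/7 ≈ 591.57)
sqrt(z(117, 83) + F) = sqrt(-114 + 4141/7) = sqrt(3343/7) = sqrt(23401)/7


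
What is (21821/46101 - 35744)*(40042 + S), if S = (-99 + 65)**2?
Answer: -67886572082954/46101 ≈ -1.4726e+9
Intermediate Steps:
S = 1156 (S = (-34)**2 = 1156)
(21821/46101 - 35744)*(40042 + S) = (21821/46101 - 35744)*(40042 + 1156) = (21821*(1/46101) - 35744)*41198 = (21821/46101 - 35744)*41198 = -1647812323/46101*41198 = -67886572082954/46101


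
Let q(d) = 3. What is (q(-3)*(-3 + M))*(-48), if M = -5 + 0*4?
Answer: 1152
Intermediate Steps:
M = -5 (M = -5 + 0 = -5)
(q(-3)*(-3 + M))*(-48) = (3*(-3 - 5))*(-48) = (3*(-8))*(-48) = -24*(-48) = 1152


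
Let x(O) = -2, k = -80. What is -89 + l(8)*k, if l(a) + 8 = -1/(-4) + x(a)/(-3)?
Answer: 1433/3 ≈ 477.67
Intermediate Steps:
l(a) = -85/12 (l(a) = -8 + (-1/(-4) - 2/(-3)) = -8 + (-1*(-¼) - 2*(-⅓)) = -8 + (¼ + ⅔) = -8 + 11/12 = -85/12)
-89 + l(8)*k = -89 - 85/12*(-80) = -89 + 1700/3 = 1433/3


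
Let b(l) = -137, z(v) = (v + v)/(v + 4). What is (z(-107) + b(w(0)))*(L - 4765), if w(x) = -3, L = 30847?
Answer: -362461554/103 ≈ -3.5190e+6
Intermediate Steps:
z(v) = 2*v/(4 + v) (z(v) = (2*v)/(4 + v) = 2*v/(4 + v))
(z(-107) + b(w(0)))*(L - 4765) = (2*(-107)/(4 - 107) - 137)*(30847 - 4765) = (2*(-107)/(-103) - 137)*26082 = (2*(-107)*(-1/103) - 137)*26082 = (214/103 - 137)*26082 = -13897/103*26082 = -362461554/103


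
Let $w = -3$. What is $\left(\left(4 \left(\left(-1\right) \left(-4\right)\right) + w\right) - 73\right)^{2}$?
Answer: $3600$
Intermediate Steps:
$\left(\left(4 \left(\left(-1\right) \left(-4\right)\right) + w\right) - 73\right)^{2} = \left(\left(4 \left(\left(-1\right) \left(-4\right)\right) - 3\right) - 73\right)^{2} = \left(\left(4 \cdot 4 - 3\right) - 73\right)^{2} = \left(\left(16 - 3\right) - 73\right)^{2} = \left(13 - 73\right)^{2} = \left(-60\right)^{2} = 3600$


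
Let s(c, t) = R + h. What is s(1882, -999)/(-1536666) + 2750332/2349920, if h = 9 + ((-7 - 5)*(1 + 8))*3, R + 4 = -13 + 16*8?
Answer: 176117544033/150460090280 ≈ 1.1705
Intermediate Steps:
R = 111 (R = -4 + (-13 + 16*8) = -4 + (-13 + 128) = -4 + 115 = 111)
h = -315 (h = 9 - 12*9*3 = 9 - 108*3 = 9 - 324 = -315)
s(c, t) = -204 (s(c, t) = 111 - 315 = -204)
s(1882, -999)/(-1536666) + 2750332/2349920 = -204/(-1536666) + 2750332/2349920 = -204*(-1/1536666) + 2750332*(1/2349920) = 34/256111 + 687583/587480 = 176117544033/150460090280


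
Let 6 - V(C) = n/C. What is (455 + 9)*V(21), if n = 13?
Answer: 52432/21 ≈ 2496.8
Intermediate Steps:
V(C) = 6 - 13/C
(455 + 9)*V(21) = (455 + 9)*(6 - 13/21) = 464*(6 - 13*1/21) = 464*(6 - 13/21) = 464*(113/21) = 52432/21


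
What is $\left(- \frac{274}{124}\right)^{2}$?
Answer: $\frac{18769}{3844} \approx 4.8827$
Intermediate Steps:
$\left(- \frac{274}{124}\right)^{2} = \left(\left(-274\right) \frac{1}{124}\right)^{2} = \left(- \frac{137}{62}\right)^{2} = \frac{18769}{3844}$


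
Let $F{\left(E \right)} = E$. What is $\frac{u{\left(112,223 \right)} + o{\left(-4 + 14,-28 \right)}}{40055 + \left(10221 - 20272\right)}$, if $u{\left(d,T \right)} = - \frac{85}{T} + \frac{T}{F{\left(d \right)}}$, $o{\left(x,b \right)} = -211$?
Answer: $- \frac{5229727}{749379904} \approx -0.0069787$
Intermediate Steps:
$u{\left(d,T \right)} = - \frac{85}{T} + \frac{T}{d}$
$\frac{u{\left(112,223 \right)} + o{\left(-4 + 14,-28 \right)}}{40055 + \left(10221 - 20272\right)} = \frac{\left(- \frac{85}{223} + \frac{223}{112}\right) - 211}{40055 + \left(10221 - 20272\right)} = \frac{\left(\left(-85\right) \frac{1}{223} + 223 \cdot \frac{1}{112}\right) - 211}{40055 + \left(10221 - 20272\right)} = \frac{\left(- \frac{85}{223} + \frac{223}{112}\right) - 211}{40055 - 10051} = \frac{\frac{40209}{24976} - 211}{30004} = \left(- \frac{5229727}{24976}\right) \frac{1}{30004} = - \frac{5229727}{749379904}$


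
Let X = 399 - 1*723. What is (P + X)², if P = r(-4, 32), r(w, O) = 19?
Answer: 93025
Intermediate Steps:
X = -324 (X = 399 - 723 = -324)
P = 19
(P + X)² = (19 - 324)² = (-305)² = 93025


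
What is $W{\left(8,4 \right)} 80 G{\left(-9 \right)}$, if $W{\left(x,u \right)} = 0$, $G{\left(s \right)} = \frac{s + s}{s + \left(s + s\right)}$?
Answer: $0$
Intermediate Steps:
$G{\left(s \right)} = \frac{2}{3}$ ($G{\left(s \right)} = \frac{2 s}{s + 2 s} = \frac{2 s}{3 s} = 2 s \frac{1}{3 s} = \frac{2}{3}$)
$W{\left(8,4 \right)} 80 G{\left(-9 \right)} = 0 \cdot 80 \cdot \frac{2}{3} = 0 \cdot \frac{2}{3} = 0$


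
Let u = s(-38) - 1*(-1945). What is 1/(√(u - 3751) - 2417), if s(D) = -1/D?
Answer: -91846/222060409 - I*√2607826/222060409 ≈ -0.00041361 - 7.2722e-6*I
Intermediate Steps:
u = 73911/38 (u = -1/(-38) - 1*(-1945) = -1*(-1/38) + 1945 = 1/38 + 1945 = 73911/38 ≈ 1945.0)
1/(√(u - 3751) - 2417) = 1/(√(73911/38 - 3751) - 2417) = 1/(√(-68627/38) - 2417) = 1/(I*√2607826/38 - 2417) = 1/(-2417 + I*√2607826/38)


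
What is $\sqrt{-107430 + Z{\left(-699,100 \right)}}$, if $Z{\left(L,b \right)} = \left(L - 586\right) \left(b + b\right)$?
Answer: $i \sqrt{364430} \approx 603.68 i$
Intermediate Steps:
$Z{\left(L,b \right)} = 2 b \left(-586 + L\right)$ ($Z{\left(L,b \right)} = \left(-586 + L\right) 2 b = 2 b \left(-586 + L\right)$)
$\sqrt{-107430 + Z{\left(-699,100 \right)}} = \sqrt{-107430 + 2 \cdot 100 \left(-586 - 699\right)} = \sqrt{-107430 + 2 \cdot 100 \left(-1285\right)} = \sqrt{-107430 - 257000} = \sqrt{-364430} = i \sqrt{364430}$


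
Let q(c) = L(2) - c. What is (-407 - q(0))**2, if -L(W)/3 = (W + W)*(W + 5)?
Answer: 104329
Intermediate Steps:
L(W) = -6*W*(5 + W) (L(W) = -3*(W + W)*(W + 5) = -3*2*W*(5 + W) = -6*W*(5 + W))
q(c) = -84 - c (q(c) = -6*2*(5 + 2) - c = -6*2*7 - c = -84 - c)
(-407 - q(0))**2 = (-407 - (-84 - 1*0))**2 = (-407 - (-84 + 0))**2 = (-407 - 1*(-84))**2 = (-407 + 84)**2 = (-323)**2 = 104329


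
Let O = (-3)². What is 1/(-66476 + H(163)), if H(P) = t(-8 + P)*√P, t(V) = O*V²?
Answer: 66476/7616360793299 + 216225*√163/7616360793299 ≈ 3.7118e-7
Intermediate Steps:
O = 9
t(V) = 9*V²
H(P) = 9*√P*(-8 + P)² (H(P) = (9*(-8 + P)²)*√P = 9*√P*(-8 + P)²)
1/(-66476 + H(163)) = 1/(-66476 + 9*√163*(-8 + 163)²) = 1/(-66476 + 9*√163*155²) = 1/(-66476 + 9*√163*24025) = 1/(-66476 + 216225*√163)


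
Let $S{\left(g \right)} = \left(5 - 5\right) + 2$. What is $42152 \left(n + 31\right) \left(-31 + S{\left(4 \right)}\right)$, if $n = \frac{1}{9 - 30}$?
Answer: $- \frac{794565200}{21} \approx -3.7836 \cdot 10^{7}$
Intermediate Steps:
$S{\left(g \right)} = 2$ ($S{\left(g \right)} = 0 + 2 = 2$)
$n = - \frac{1}{21}$ ($n = \frac{1}{-21} = - \frac{1}{21} \approx -0.047619$)
$42152 \left(n + 31\right) \left(-31 + S{\left(4 \right)}\right) = 42152 \left(- \frac{1}{21} + 31\right) \left(-31 + 2\right) = 42152 \cdot \frac{650}{21} \left(-29\right) = 42152 \left(- \frac{18850}{21}\right) = - \frac{794565200}{21}$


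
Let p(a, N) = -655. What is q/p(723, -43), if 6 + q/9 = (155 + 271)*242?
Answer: -927774/655 ≈ -1416.4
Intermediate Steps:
q = 927774 (q = -54 + 9*((155 + 271)*242) = -54 + 9*(426*242) = -54 + 9*103092 = -54 + 927828 = 927774)
q/p(723, -43) = 927774/(-655) = 927774*(-1/655) = -927774/655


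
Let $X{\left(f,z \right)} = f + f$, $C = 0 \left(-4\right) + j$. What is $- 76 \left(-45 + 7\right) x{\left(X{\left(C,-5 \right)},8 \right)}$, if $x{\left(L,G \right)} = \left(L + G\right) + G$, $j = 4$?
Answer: $69312$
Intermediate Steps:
$C = 4$ ($C = 0 \left(-4\right) + 4 = 0 + 4 = 4$)
$X{\left(f,z \right)} = 2 f$
$x{\left(L,G \right)} = L + 2 G$ ($x{\left(L,G \right)} = \left(G + L\right) + G = L + 2 G$)
$- 76 \left(-45 + 7\right) x{\left(X{\left(C,-5 \right)},8 \right)} = - 76 \left(-45 + 7\right) \left(2 \cdot 4 + 2 \cdot 8\right) = - 76 \left(- 38 \left(8 + 16\right)\right) = - 76 \left(\left(-38\right) 24\right) = \left(-76\right) \left(-912\right) = 69312$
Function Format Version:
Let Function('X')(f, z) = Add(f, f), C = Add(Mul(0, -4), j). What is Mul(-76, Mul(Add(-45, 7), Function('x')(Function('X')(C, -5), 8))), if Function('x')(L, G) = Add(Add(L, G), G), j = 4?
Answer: 69312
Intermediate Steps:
C = 4 (C = Add(Mul(0, -4), 4) = Add(0, 4) = 4)
Function('X')(f, z) = Mul(2, f)
Function('x')(L, G) = Add(L, Mul(2, G)) (Function('x')(L, G) = Add(Add(G, L), G) = Add(L, Mul(2, G)))
Mul(-76, Mul(Add(-45, 7), Function('x')(Function('X')(C, -5), 8))) = Mul(-76, Mul(Add(-45, 7), Add(Mul(2, 4), Mul(2, 8)))) = Mul(-76, Mul(-38, Add(8, 16))) = Mul(-76, Mul(-38, 24)) = Mul(-76, -912) = 69312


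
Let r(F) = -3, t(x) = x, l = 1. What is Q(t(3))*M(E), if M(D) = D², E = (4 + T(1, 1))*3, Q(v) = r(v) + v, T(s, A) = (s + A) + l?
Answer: 0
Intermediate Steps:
T(s, A) = 1 + A + s (T(s, A) = (s + A) + 1 = (A + s) + 1 = 1 + A + s)
Q(v) = -3 + v
E = 21 (E = (4 + (1 + 1 + 1))*3 = (4 + 3)*3 = 7*3 = 21)
Q(t(3))*M(E) = (-3 + 3)*21² = 0*441 = 0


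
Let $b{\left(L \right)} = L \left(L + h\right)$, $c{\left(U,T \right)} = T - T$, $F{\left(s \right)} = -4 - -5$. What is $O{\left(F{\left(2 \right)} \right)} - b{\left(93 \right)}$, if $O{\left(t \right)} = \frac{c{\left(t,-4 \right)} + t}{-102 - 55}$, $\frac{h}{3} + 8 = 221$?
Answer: $- \frac{10687933}{157} \approx -68076.0$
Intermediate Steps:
$h = 639$ ($h = -24 + 3 \cdot 221 = -24 + 663 = 639$)
$F{\left(s \right)} = 1$ ($F{\left(s \right)} = -4 + 5 = 1$)
$c{\left(U,T \right)} = 0$
$O{\left(t \right)} = - \frac{t}{157}$ ($O{\left(t \right)} = \frac{0 + t}{-102 - 55} = \frac{t}{-157} = t \left(- \frac{1}{157}\right) = - \frac{t}{157}$)
$b{\left(L \right)} = L \left(639 + L\right)$ ($b{\left(L \right)} = L \left(L + 639\right) = L \left(639 + L\right)$)
$O{\left(F{\left(2 \right)} \right)} - b{\left(93 \right)} = \left(- \frac{1}{157}\right) 1 - 93 \left(639 + 93\right) = - \frac{1}{157} - 93 \cdot 732 = - \frac{1}{157} - 68076 = - \frac{10687933}{157}$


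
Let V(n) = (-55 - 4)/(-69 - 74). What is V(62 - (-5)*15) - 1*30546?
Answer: -4368019/143 ≈ -30546.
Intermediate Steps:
V(n) = 59/143 (V(n) = -59/(-143) = -59*(-1/143) = 59/143)
V(62 - (-5)*15) - 1*30546 = 59/143 - 1*30546 = 59/143 - 30546 = -4368019/143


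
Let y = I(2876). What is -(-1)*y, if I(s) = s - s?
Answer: 0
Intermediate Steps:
I(s) = 0
y = 0
-(-1)*y = -(-1)*0 = -1*0 = 0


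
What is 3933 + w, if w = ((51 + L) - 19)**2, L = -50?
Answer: 4257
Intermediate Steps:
w = 324 (w = ((51 - 50) - 19)**2 = (1 - 19)**2 = (-18)**2 = 324)
3933 + w = 3933 + 324 = 4257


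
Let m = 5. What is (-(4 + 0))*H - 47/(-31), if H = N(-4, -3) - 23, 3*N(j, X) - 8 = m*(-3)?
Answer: 9565/93 ≈ 102.85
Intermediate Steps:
N(j, X) = -7/3 (N(j, X) = 8/3 + (5*(-3))/3 = 8/3 + (⅓)*(-15) = 8/3 - 5 = -7/3)
H = -76/3 (H = -7/3 - 23 = -76/3 ≈ -25.333)
(-(4 + 0))*H - 47/(-31) = -(4 + 0)*(-76/3) - 47/(-31) = -1*4*(-76/3) - 47*(-1/31) = -4*(-76/3) + 47/31 = 304/3 + 47/31 = 9565/93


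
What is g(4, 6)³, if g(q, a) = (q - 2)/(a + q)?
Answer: 1/125 ≈ 0.0080000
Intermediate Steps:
g(q, a) = (-2 + q)/(a + q)
g(4, 6)³ = ((-2 + 4)/(6 + 4))³ = (2/10)³ = ((⅒)*2)³ = (⅕)³ = 1/125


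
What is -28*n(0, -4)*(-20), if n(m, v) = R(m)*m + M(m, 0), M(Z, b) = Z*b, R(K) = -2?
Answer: 0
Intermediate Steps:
n(m, v) = -2*m (n(m, v) = -2*m + m*0 = -2*m + 0 = -2*m)
-28*n(0, -4)*(-20) = -(-56)*0*(-20) = -28*0*(-20) = 0*(-20) = 0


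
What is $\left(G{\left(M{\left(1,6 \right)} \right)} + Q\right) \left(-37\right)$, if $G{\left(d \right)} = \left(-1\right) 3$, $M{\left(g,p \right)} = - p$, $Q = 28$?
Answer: $-925$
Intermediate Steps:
$G{\left(d \right)} = -3$
$\left(G{\left(M{\left(1,6 \right)} \right)} + Q\right) \left(-37\right) = \left(-3 + 28\right) \left(-37\right) = 25 \left(-37\right) = -925$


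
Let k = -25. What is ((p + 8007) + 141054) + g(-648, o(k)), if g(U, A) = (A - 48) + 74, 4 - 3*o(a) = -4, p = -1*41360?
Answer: 323189/3 ≈ 1.0773e+5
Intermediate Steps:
p = -41360
o(a) = 8/3 (o(a) = 4/3 - 1/3*(-4) = 4/3 + 4/3 = 8/3)
g(U, A) = 26 + A (g(U, A) = (-48 + A) + 74 = 26 + A)
((p + 8007) + 141054) + g(-648, o(k)) = ((-41360 + 8007) + 141054) + (26 + 8/3) = (-33353 + 141054) + 86/3 = 107701 + 86/3 = 323189/3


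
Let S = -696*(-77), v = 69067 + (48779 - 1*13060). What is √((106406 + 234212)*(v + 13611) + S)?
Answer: √40328202938 ≈ 2.0082e+5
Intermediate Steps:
v = 104786 (v = 69067 + (48779 - 13060) = 69067 + 35719 = 104786)
S = 53592
√((106406 + 234212)*(v + 13611) + S) = √((106406 + 234212)*(104786 + 13611) + 53592) = √(340618*118397 + 53592) = √(40328149346 + 53592) = √40328202938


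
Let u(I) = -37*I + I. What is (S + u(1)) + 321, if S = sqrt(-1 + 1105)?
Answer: 285 + 4*sqrt(69) ≈ 318.23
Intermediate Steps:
u(I) = -36*I
S = 4*sqrt(69) (S = sqrt(1104) = 4*sqrt(69) ≈ 33.227)
(S + u(1)) + 321 = (4*sqrt(69) - 36*1) + 321 = (4*sqrt(69) - 36) + 321 = (-36 + 4*sqrt(69)) + 321 = 285 + 4*sqrt(69)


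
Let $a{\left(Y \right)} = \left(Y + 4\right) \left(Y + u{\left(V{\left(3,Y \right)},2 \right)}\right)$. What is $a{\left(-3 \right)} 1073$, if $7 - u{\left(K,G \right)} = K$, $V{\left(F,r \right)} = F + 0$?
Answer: $1073$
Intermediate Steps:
$V{\left(F,r \right)} = F$
$u{\left(K,G \right)} = 7 - K$
$a{\left(Y \right)} = \left(4 + Y\right)^{2}$ ($a{\left(Y \right)} = \left(Y + 4\right) \left(Y + \left(7 - 3\right)\right) = \left(4 + Y\right) \left(Y + \left(7 - 3\right)\right) = \left(4 + Y\right) \left(Y + 4\right) = \left(4 + Y\right) \left(4 + Y\right) = \left(4 + Y\right)^{2}$)
$a{\left(-3 \right)} 1073 = \left(16 + \left(-3\right)^{2} + 8 \left(-3\right)\right) 1073 = \left(16 + 9 - 24\right) 1073 = 1 \cdot 1073 = 1073$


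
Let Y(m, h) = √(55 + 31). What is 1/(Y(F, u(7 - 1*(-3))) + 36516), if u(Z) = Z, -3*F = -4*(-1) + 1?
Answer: 18258/666709085 - √86/1333418170 ≈ 2.7378e-5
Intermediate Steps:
F = -5/3 (F = -(-4*(-1) + 1)/3 = -(4 + 1)/3 = -⅓*5 = -5/3 ≈ -1.6667)
Y(m, h) = √86
1/(Y(F, u(7 - 1*(-3))) + 36516) = 1/(√86 + 36516) = 1/(36516 + √86)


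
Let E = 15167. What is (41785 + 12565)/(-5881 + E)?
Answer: 27175/4643 ≈ 5.8529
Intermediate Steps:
(41785 + 12565)/(-5881 + E) = (41785 + 12565)/(-5881 + 15167) = 54350/9286 = 54350*(1/9286) = 27175/4643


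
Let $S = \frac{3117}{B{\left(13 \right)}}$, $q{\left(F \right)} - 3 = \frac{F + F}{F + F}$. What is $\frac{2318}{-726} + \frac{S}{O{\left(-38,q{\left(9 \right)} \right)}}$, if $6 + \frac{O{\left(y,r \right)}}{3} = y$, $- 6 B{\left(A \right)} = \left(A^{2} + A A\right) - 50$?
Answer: $- \frac{62747}{23232} \approx -2.7009$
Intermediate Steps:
$B{\left(A \right)} = \frac{25}{3} - \frac{A^{2}}{3}$ ($B{\left(A \right)} = - \frac{\left(A^{2} + A A\right) - 50}{6} = - \frac{\left(A^{2} + A^{2}\right) - 50}{6} = - \frac{2 A^{2} - 50}{6} = - \frac{-50 + 2 A^{2}}{6} = \frac{25}{3} - \frac{A^{2}}{3}$)
$q{\left(F \right)} = 4$ ($q{\left(F \right)} = 3 + \frac{F + F}{F + F} = 3 + \frac{2 F}{2 F} = 3 + 2 F \frac{1}{2 F} = 3 + 1 = 4$)
$O{\left(y,r \right)} = -18 + 3 y$
$S = - \frac{1039}{16}$ ($S = \frac{3117}{\frac{25}{3} - \frac{13^{2}}{3}} = \frac{3117}{\frac{25}{3} - \frac{169}{3}} = \frac{3117}{-48} = 3117 \left(- \frac{1}{48}\right) = - \frac{1039}{16} \approx -64.938$)
$\frac{2318}{-726} + \frac{S}{O{\left(-38,q{\left(9 \right)} \right)}} = \frac{2318}{-726} - \frac{1039}{16 \left(-18 + 3 \left(-38\right)\right)} = 2318 \left(- \frac{1}{726}\right) - \frac{1039}{16 \left(-18 - 114\right)} = - \frac{1159}{363} - \frac{1039}{16 \left(-132\right)} = - \frac{1159}{363} - - \frac{1039}{2112} = - \frac{1159}{363} + \frac{1039}{2112} = - \frac{62747}{23232}$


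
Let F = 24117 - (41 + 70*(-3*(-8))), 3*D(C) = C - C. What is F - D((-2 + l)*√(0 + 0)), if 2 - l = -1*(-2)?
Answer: 22396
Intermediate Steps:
l = 0 (l = 2 - (-1)*(-2) = 2 - 1*2 = 2 - 2 = 0)
D(C) = 0 (D(C) = (C - C)/3 = (⅓)*0 = 0)
F = 22396 (F = 24117 - (41 + 70*24) = 24117 - (41 + 1680) = 24117 - 1*1721 = 24117 - 1721 = 22396)
F - D((-2 + l)*√(0 + 0)) = 22396 - 1*0 = 22396 + 0 = 22396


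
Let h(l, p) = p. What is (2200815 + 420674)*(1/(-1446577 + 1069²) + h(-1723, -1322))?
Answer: -1052907301897217/303816 ≈ -3.4656e+9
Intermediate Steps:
(2200815 + 420674)*(1/(-1446577 + 1069²) + h(-1723, -1322)) = (2200815 + 420674)*(1/(-1446577 + 1069²) - 1322) = 2621489*(1/(-1446577 + 1142761) - 1322) = 2621489*(1/(-303816) - 1322) = 2621489*(-1/303816 - 1322) = 2621489*(-401644753/303816) = -1052907301897217/303816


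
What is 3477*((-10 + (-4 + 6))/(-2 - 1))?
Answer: 9272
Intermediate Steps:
3477*((-10 + (-4 + 6))/(-2 - 1)) = 3477*((-10 + 2)/(-3)) = 3477*(-8*(-⅓)) = 3477*(8/3) = 9272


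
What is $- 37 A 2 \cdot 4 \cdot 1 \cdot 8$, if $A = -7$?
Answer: $16576$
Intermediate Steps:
$- 37 A 2 \cdot 4 \cdot 1 \cdot 8 = - 37 - 7 \cdot 2 \cdot 4 \cdot 1 \cdot 8 = - 37 - 7 \cdot 8 \cdot 1 \cdot 8 = - 37 \left(-7\right) 8 \cdot 8 = - 37 \left(\left(-56\right) 8\right) = \left(-37\right) \left(-448\right) = 16576$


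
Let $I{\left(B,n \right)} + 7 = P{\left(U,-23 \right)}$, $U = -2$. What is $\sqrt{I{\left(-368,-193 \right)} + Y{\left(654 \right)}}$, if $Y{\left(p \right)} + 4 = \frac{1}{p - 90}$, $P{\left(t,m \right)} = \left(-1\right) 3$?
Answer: $\frac{i \sqrt{1113195}}{282} \approx 3.7414 i$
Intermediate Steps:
$P{\left(t,m \right)} = -3$
$Y{\left(p \right)} = -4 + \frac{1}{-90 + p}$ ($Y{\left(p \right)} = -4 + \frac{1}{p - 90} = -4 + \frac{1}{-90 + p}$)
$I{\left(B,n \right)} = -10$ ($I{\left(B,n \right)} = -7 - 3 = -10$)
$\sqrt{I{\left(-368,-193 \right)} + Y{\left(654 \right)}} = \sqrt{-10 + \frac{361 - 2616}{-90 + 654}} = \sqrt{-10 + \frac{361 - 2616}{564}} = \sqrt{-10 + \frac{1}{564} \left(-2255\right)} = \sqrt{-10 - \frac{2255}{564}} = \sqrt{- \frac{7895}{564}} = \frac{i \sqrt{1113195}}{282}$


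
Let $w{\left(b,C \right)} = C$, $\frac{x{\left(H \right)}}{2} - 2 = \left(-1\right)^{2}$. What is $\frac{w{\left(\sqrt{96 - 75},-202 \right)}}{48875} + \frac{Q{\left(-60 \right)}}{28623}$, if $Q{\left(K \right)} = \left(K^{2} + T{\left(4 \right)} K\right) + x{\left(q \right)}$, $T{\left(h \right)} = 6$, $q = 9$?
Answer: $\frac{50955468}{466316375} \approx 0.10927$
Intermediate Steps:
$x{\left(H \right)} = 6$ ($x{\left(H \right)} = 4 + 2 \left(-1\right)^{2} = 4 + 2 \cdot 1 = 4 + 2 = 6$)
$Q{\left(K \right)} = 6 + K^{2} + 6 K$ ($Q{\left(K \right)} = \left(K^{2} + 6 K\right) + 6 = 6 + K^{2} + 6 K$)
$\frac{w{\left(\sqrt{96 - 75},-202 \right)}}{48875} + \frac{Q{\left(-60 \right)}}{28623} = - \frac{202}{48875} + \frac{6 + \left(-60\right)^{2} + 6 \left(-60\right)}{28623} = \left(-202\right) \frac{1}{48875} + \left(6 + 3600 - 360\right) \frac{1}{28623} = - \frac{202}{48875} + 3246 \cdot \frac{1}{28623} = - \frac{202}{48875} + \frac{1082}{9541} = \frac{50955468}{466316375}$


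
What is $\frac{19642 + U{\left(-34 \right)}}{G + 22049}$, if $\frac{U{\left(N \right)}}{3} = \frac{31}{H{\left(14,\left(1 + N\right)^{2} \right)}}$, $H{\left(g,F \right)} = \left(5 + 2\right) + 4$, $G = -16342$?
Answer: $\frac{216155}{62777} \approx 3.4432$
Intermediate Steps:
$H{\left(g,F \right)} = 11$ ($H{\left(g,F \right)} = 7 + 4 = 11$)
$U{\left(N \right)} = \frac{93}{11}$ ($U{\left(N \right)} = 3 \cdot \frac{31}{11} = \frac{93}{11}$)
$\frac{19642 + U{\left(-34 \right)}}{G + 22049} = \frac{19642 + \frac{93}{11}}{-16342 + 22049} = \frac{216155}{11 \cdot 5707} = \frac{216155}{11} \cdot \frac{1}{5707} = \frac{216155}{62777}$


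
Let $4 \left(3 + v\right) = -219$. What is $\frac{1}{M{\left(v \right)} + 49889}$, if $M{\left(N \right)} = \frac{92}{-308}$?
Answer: $\frac{77}{3841430} \approx 2.0045 \cdot 10^{-5}$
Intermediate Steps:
$v = - \frac{231}{4}$ ($v = -3 + \frac{1}{4} \left(-219\right) = -3 - \frac{219}{4} = - \frac{231}{4} \approx -57.75$)
$M{\left(N \right)} = - \frac{23}{77}$ ($M{\left(N \right)} = 92 \left(- \frac{1}{308}\right) = - \frac{23}{77}$)
$\frac{1}{M{\left(v \right)} + 49889} = \frac{1}{- \frac{23}{77} + 49889} = \frac{1}{\frac{3841430}{77}} = \frac{77}{3841430}$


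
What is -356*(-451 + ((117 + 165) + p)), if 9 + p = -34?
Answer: 75472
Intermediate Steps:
p = -43 (p = -9 - 34 = -43)
-356*(-451 + ((117 + 165) + p)) = -356*(-451 + ((117 + 165) - 43)) = -356*(-451 + (282 - 43)) = -356*(-451 + 239) = -356*(-212) = 75472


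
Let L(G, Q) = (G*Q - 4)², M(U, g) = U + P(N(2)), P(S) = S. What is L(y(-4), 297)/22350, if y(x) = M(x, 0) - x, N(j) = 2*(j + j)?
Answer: 2813192/11175 ≈ 251.74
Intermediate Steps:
N(j) = 4*j (N(j) = 2*(2*j) = 4*j)
M(U, g) = 8 + U (M(U, g) = U + 4*2 = U + 8 = 8 + U)
y(x) = 8 (y(x) = (8 + x) - x = 8)
L(G, Q) = (-4 + G*Q)²
L(y(-4), 297)/22350 = (-4 + 8*297)²/22350 = (-4 + 2376)²*(1/22350) = 2372²*(1/22350) = 5626384*(1/22350) = 2813192/11175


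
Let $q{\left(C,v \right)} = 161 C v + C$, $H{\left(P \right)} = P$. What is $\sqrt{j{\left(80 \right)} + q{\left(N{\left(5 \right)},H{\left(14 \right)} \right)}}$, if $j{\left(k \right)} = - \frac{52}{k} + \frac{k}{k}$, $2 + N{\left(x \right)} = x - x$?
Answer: $\frac{i \sqrt{450965}}{10} \approx 67.154 i$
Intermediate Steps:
$N{\left(x \right)} = -2$ ($N{\left(x \right)} = -2 + \left(x - x\right) = -2 + 0 = -2$)
$q{\left(C,v \right)} = C + 161 C v$ ($q{\left(C,v \right)} = 161 C v + C = C + 161 C v$)
$j{\left(k \right)} = 1 - \frac{52}{k}$ ($j{\left(k \right)} = - \frac{52}{k} + 1 = 1 - \frac{52}{k}$)
$\sqrt{j{\left(80 \right)} + q{\left(N{\left(5 \right)},H{\left(14 \right)} \right)}} = \sqrt{\frac{-52 + 80}{80} - 2 \left(1 + 161 \cdot 14\right)} = \sqrt{\frac{1}{80} \cdot 28 - 2 \left(1 + 2254\right)} = \sqrt{\frac{7}{20} - 4510} = \sqrt{- \frac{90193}{20}} = \frac{i \sqrt{450965}}{10}$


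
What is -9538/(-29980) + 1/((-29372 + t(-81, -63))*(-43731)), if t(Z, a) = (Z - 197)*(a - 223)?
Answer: 5228010080957/16432768132920 ≈ 0.31815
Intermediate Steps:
t(Z, a) = (-223 + a)*(-197 + Z) (t(Z, a) = (-197 + Z)*(-223 + a) = (-223 + a)*(-197 + Z))
-9538/(-29980) + 1/((-29372 + t(-81, -63))*(-43731)) = -9538/(-29980) + 1/(-29372 + (43931 - 223*(-81) - 197*(-63) - 81*(-63))*(-43731)) = -9538*(-1/29980) - 1/43731/(-29372 + (43931 + 18063 + 12411 + 5103)) = 4769/14990 - 1/43731/(-29372 + 79508) = 4769/14990 - 1/43731/50136 = 4769/14990 + (1/50136)*(-1/43731) = 4769/14990 - 1/2192497416 = 5228010080957/16432768132920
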